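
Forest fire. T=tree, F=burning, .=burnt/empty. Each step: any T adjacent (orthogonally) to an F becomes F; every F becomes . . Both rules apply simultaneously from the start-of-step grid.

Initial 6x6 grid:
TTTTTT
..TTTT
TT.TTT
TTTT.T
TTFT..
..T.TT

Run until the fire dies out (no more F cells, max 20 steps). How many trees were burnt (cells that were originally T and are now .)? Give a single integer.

Step 1: +4 fires, +1 burnt (F count now 4)
Step 2: +3 fires, +4 burnt (F count now 3)
Step 3: +3 fires, +3 burnt (F count now 3)
Step 4: +3 fires, +3 burnt (F count now 3)
Step 5: +4 fires, +3 burnt (F count now 4)
Step 6: +4 fires, +4 burnt (F count now 4)
Step 7: +2 fires, +4 burnt (F count now 2)
Step 8: +1 fires, +2 burnt (F count now 1)
Step 9: +0 fires, +1 burnt (F count now 0)
Fire out after step 9
Initially T: 26, now '.': 34
Total burnt (originally-T cells now '.'): 24

Answer: 24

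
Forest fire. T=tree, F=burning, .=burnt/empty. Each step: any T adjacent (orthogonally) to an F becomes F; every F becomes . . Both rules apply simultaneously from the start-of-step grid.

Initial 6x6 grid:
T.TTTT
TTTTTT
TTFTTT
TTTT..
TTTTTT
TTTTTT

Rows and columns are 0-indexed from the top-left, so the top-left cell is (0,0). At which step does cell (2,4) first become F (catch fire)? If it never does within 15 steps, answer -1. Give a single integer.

Step 1: cell (2,4)='T' (+4 fires, +1 burnt)
Step 2: cell (2,4)='F' (+8 fires, +4 burnt)
  -> target ignites at step 2
Step 3: cell (2,4)='.' (+8 fires, +8 burnt)
Step 4: cell (2,4)='.' (+7 fires, +8 burnt)
Step 5: cell (2,4)='.' (+4 fires, +7 burnt)
Step 6: cell (2,4)='.' (+1 fires, +4 burnt)
Step 7: cell (2,4)='.' (+0 fires, +1 burnt)
  fire out at step 7

2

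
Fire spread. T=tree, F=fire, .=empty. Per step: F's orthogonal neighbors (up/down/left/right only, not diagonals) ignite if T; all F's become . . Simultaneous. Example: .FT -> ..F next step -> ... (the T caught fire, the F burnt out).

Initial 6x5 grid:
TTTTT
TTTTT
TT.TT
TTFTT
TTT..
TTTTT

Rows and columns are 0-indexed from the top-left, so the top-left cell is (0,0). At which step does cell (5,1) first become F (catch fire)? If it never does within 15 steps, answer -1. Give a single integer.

Step 1: cell (5,1)='T' (+3 fires, +1 burnt)
Step 2: cell (5,1)='T' (+6 fires, +3 burnt)
Step 3: cell (5,1)='F' (+7 fires, +6 burnt)
  -> target ignites at step 3
Step 4: cell (5,1)='.' (+7 fires, +7 burnt)
Step 5: cell (5,1)='.' (+3 fires, +7 burnt)
Step 6: cell (5,1)='.' (+0 fires, +3 burnt)
  fire out at step 6

3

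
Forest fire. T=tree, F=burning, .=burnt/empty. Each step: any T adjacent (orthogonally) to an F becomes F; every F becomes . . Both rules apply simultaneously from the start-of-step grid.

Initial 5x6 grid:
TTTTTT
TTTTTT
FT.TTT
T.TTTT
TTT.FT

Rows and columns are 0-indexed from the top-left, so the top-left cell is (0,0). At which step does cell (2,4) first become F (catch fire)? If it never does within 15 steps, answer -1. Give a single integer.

Step 1: cell (2,4)='T' (+5 fires, +2 burnt)
Step 2: cell (2,4)='F' (+6 fires, +5 burnt)
  -> target ignites at step 2
Step 3: cell (2,4)='.' (+7 fires, +6 burnt)
Step 4: cell (2,4)='.' (+5 fires, +7 burnt)
Step 5: cell (2,4)='.' (+2 fires, +5 burnt)
Step 6: cell (2,4)='.' (+0 fires, +2 burnt)
  fire out at step 6

2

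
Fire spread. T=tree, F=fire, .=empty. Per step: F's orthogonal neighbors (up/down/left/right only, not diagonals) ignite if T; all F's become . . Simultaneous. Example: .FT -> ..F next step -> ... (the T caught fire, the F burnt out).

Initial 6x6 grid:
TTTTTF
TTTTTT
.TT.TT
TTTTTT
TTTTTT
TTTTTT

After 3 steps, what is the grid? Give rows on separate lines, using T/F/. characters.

Step 1: 2 trees catch fire, 1 burn out
  TTTTF.
  TTTTTF
  .TT.TT
  TTTTTT
  TTTTTT
  TTTTTT
Step 2: 3 trees catch fire, 2 burn out
  TTTF..
  TTTTF.
  .TT.TF
  TTTTTT
  TTTTTT
  TTTTTT
Step 3: 4 trees catch fire, 3 burn out
  TTF...
  TTTF..
  .TT.F.
  TTTTTF
  TTTTTT
  TTTTTT

TTF...
TTTF..
.TT.F.
TTTTTF
TTTTTT
TTTTTT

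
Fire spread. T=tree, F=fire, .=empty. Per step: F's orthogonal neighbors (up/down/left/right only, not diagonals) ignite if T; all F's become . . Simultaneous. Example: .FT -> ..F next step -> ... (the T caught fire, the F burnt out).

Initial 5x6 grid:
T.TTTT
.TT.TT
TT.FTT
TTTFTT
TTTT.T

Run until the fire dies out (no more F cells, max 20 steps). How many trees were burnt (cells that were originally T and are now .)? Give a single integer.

Answer: 22

Derivation:
Step 1: +4 fires, +2 burnt (F count now 4)
Step 2: +5 fires, +4 burnt (F count now 5)
Step 3: +6 fires, +5 burnt (F count now 6)
Step 4: +5 fires, +6 burnt (F count now 5)
Step 5: +2 fires, +5 burnt (F count now 2)
Step 6: +0 fires, +2 burnt (F count now 0)
Fire out after step 6
Initially T: 23, now '.': 29
Total burnt (originally-T cells now '.'): 22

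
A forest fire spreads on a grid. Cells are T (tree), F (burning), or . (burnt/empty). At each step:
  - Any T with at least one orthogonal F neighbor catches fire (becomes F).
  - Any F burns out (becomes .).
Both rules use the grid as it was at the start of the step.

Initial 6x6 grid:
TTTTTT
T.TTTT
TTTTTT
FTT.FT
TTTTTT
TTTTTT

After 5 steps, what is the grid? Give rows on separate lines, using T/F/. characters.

Step 1: 6 trees catch fire, 2 burn out
  TTTTTT
  T.TTTT
  FTTTFT
  .FT..F
  FTTTFT
  TTTTTT
Step 2: 11 trees catch fire, 6 burn out
  TTTTTT
  F.TTFT
  .FTF.F
  ..F...
  .FTF.F
  FTTTFT
Step 3: 9 trees catch fire, 11 burn out
  FTTTFT
  ..TF.F
  ..F...
  ......
  ..F...
  .FTF.F
Step 4: 5 trees catch fire, 9 burn out
  .FTF.F
  ..F...
  ......
  ......
  ......
  ..F...
Step 5: 1 trees catch fire, 5 burn out
  ..F...
  ......
  ......
  ......
  ......
  ......

..F...
......
......
......
......
......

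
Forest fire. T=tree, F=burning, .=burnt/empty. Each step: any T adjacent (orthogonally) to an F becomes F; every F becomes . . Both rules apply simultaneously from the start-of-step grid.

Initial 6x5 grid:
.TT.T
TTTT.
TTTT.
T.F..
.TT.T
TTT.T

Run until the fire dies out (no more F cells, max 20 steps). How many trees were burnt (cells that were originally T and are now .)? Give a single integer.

Answer: 16

Derivation:
Step 1: +2 fires, +1 burnt (F count now 2)
Step 2: +5 fires, +2 burnt (F count now 5)
Step 3: +5 fires, +5 burnt (F count now 5)
Step 4: +4 fires, +5 burnt (F count now 4)
Step 5: +0 fires, +4 burnt (F count now 0)
Fire out after step 5
Initially T: 19, now '.': 27
Total burnt (originally-T cells now '.'): 16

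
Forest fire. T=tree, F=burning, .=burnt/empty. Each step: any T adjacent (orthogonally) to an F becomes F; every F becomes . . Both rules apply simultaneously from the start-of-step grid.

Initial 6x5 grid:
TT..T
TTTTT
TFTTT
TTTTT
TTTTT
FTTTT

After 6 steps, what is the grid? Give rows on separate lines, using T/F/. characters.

Step 1: 6 trees catch fire, 2 burn out
  TT..T
  TFTTT
  F.FTT
  TFTTT
  FTTTT
  .FTTT
Step 2: 8 trees catch fire, 6 burn out
  TF..T
  F.FTT
  ...FT
  F.FTT
  .FTTT
  ..FTT
Step 3: 6 trees catch fire, 8 burn out
  F...T
  ...FT
  ....F
  ...FT
  ..FTT
  ...FT
Step 4: 4 trees catch fire, 6 burn out
  ....T
  ....F
  .....
  ....F
  ...FT
  ....F
Step 5: 2 trees catch fire, 4 burn out
  ....F
  .....
  .....
  .....
  ....F
  .....
Step 6: 0 trees catch fire, 2 burn out
  .....
  .....
  .....
  .....
  .....
  .....

.....
.....
.....
.....
.....
.....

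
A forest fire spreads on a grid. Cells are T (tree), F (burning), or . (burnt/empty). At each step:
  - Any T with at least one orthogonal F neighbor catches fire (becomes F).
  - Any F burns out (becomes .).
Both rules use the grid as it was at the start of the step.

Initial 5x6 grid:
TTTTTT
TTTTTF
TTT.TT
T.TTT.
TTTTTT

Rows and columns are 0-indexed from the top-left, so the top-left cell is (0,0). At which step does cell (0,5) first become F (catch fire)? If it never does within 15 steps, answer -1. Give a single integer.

Step 1: cell (0,5)='F' (+3 fires, +1 burnt)
  -> target ignites at step 1
Step 2: cell (0,5)='.' (+3 fires, +3 burnt)
Step 3: cell (0,5)='.' (+3 fires, +3 burnt)
Step 4: cell (0,5)='.' (+5 fires, +3 burnt)
Step 5: cell (0,5)='.' (+6 fires, +5 burnt)
Step 6: cell (0,5)='.' (+3 fires, +6 burnt)
Step 7: cell (0,5)='.' (+2 fires, +3 burnt)
Step 8: cell (0,5)='.' (+1 fires, +2 burnt)
Step 9: cell (0,5)='.' (+0 fires, +1 burnt)
  fire out at step 9

1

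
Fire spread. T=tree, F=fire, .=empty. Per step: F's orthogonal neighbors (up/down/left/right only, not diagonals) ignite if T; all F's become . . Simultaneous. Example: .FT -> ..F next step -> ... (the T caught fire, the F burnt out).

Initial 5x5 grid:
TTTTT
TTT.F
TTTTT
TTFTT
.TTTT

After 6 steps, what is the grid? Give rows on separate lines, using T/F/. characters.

Step 1: 6 trees catch fire, 2 burn out
  TTTTF
  TTT..
  TTFTF
  TF.FT
  .TFTT
Step 2: 8 trees catch fire, 6 burn out
  TTTF.
  TTF..
  TF.F.
  F...F
  .F.FT
Step 3: 4 trees catch fire, 8 burn out
  TTF..
  TF...
  F....
  .....
  ....F
Step 4: 2 trees catch fire, 4 burn out
  TF...
  F....
  .....
  .....
  .....
Step 5: 1 trees catch fire, 2 burn out
  F....
  .....
  .....
  .....
  .....
Step 6: 0 trees catch fire, 1 burn out
  .....
  .....
  .....
  .....
  .....

.....
.....
.....
.....
.....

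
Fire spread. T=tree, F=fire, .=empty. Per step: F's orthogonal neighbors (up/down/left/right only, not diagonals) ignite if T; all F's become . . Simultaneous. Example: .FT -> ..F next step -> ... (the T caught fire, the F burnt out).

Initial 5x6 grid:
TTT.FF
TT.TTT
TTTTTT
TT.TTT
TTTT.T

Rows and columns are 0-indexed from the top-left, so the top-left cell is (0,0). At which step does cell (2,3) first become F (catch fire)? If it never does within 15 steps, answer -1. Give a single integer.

Step 1: cell (2,3)='T' (+2 fires, +2 burnt)
Step 2: cell (2,3)='T' (+3 fires, +2 burnt)
Step 3: cell (2,3)='F' (+3 fires, +3 burnt)
  -> target ignites at step 3
Step 4: cell (2,3)='.' (+3 fires, +3 burnt)
Step 5: cell (2,3)='.' (+2 fires, +3 burnt)
Step 6: cell (2,3)='.' (+4 fires, +2 burnt)
Step 7: cell (2,3)='.' (+4 fires, +4 burnt)
Step 8: cell (2,3)='.' (+3 fires, +4 burnt)
Step 9: cell (2,3)='.' (+0 fires, +3 burnt)
  fire out at step 9

3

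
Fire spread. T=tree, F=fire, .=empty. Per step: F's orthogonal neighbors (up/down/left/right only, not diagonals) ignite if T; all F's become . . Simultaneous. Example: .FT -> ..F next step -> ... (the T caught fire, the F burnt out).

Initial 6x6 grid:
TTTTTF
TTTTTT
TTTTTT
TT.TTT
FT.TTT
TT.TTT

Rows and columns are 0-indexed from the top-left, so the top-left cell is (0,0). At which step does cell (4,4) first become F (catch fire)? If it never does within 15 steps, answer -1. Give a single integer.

Step 1: cell (4,4)='T' (+5 fires, +2 burnt)
Step 2: cell (4,4)='T' (+6 fires, +5 burnt)
Step 3: cell (4,4)='T' (+6 fires, +6 burnt)
Step 4: cell (4,4)='T' (+8 fires, +6 burnt)
Step 5: cell (4,4)='F' (+3 fires, +8 burnt)
  -> target ignites at step 5
Step 6: cell (4,4)='.' (+2 fires, +3 burnt)
Step 7: cell (4,4)='.' (+1 fires, +2 burnt)
Step 8: cell (4,4)='.' (+0 fires, +1 burnt)
  fire out at step 8

5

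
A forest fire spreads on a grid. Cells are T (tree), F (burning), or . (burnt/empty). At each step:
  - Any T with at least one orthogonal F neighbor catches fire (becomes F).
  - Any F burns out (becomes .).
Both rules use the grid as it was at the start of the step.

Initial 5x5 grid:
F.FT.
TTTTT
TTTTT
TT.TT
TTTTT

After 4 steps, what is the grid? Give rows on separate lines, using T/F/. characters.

Step 1: 3 trees catch fire, 2 burn out
  ...F.
  FTFTT
  TTTTT
  TT.TT
  TTTTT
Step 2: 4 trees catch fire, 3 burn out
  .....
  .F.FT
  FTFTT
  TT.TT
  TTTTT
Step 3: 4 trees catch fire, 4 burn out
  .....
  ....F
  .F.FT
  FT.TT
  TTTTT
Step 4: 4 trees catch fire, 4 burn out
  .....
  .....
  ....F
  .F.FT
  FTTTT

.....
.....
....F
.F.FT
FTTTT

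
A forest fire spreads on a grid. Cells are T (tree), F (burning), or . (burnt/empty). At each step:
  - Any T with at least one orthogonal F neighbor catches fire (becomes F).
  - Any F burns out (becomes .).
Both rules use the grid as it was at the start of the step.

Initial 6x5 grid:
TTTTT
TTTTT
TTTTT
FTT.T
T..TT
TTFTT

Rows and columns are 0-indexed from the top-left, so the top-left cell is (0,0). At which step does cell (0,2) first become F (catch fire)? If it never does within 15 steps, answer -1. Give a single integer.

Step 1: cell (0,2)='T' (+5 fires, +2 burnt)
Step 2: cell (0,2)='T' (+6 fires, +5 burnt)
Step 3: cell (0,2)='T' (+4 fires, +6 burnt)
Step 4: cell (0,2)='T' (+4 fires, +4 burnt)
Step 5: cell (0,2)='F' (+3 fires, +4 burnt)
  -> target ignites at step 5
Step 6: cell (0,2)='.' (+2 fires, +3 burnt)
Step 7: cell (0,2)='.' (+1 fires, +2 burnt)
Step 8: cell (0,2)='.' (+0 fires, +1 burnt)
  fire out at step 8

5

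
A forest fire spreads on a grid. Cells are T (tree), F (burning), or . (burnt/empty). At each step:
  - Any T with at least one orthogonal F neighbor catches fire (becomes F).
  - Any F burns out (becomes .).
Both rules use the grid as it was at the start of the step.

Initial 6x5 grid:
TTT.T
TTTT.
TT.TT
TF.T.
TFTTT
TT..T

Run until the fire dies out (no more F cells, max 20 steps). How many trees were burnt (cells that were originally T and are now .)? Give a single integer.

Step 1: +5 fires, +2 burnt (F count now 5)
Step 2: +4 fires, +5 burnt (F count now 4)
Step 3: +5 fires, +4 burnt (F count now 5)
Step 4: +5 fires, +5 burnt (F count now 5)
Step 5: +1 fires, +5 burnt (F count now 1)
Step 6: +0 fires, +1 burnt (F count now 0)
Fire out after step 6
Initially T: 21, now '.': 29
Total burnt (originally-T cells now '.'): 20

Answer: 20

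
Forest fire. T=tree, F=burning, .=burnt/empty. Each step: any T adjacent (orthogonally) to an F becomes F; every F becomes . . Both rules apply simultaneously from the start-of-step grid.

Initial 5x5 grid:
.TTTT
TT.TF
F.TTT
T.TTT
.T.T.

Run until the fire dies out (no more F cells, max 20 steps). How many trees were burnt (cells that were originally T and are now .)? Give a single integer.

Answer: 15

Derivation:
Step 1: +5 fires, +2 burnt (F count now 5)
Step 2: +4 fires, +5 burnt (F count now 4)
Step 3: +4 fires, +4 burnt (F count now 4)
Step 4: +2 fires, +4 burnt (F count now 2)
Step 5: +0 fires, +2 burnt (F count now 0)
Fire out after step 5
Initially T: 16, now '.': 24
Total burnt (originally-T cells now '.'): 15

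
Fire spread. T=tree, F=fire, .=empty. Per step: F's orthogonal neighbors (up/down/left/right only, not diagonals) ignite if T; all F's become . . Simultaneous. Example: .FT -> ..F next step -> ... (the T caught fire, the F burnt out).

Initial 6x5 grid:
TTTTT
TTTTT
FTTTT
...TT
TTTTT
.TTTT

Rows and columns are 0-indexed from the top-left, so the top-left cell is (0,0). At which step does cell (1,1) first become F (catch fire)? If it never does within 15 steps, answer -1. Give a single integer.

Step 1: cell (1,1)='T' (+2 fires, +1 burnt)
Step 2: cell (1,1)='F' (+3 fires, +2 burnt)
  -> target ignites at step 2
Step 3: cell (1,1)='.' (+3 fires, +3 burnt)
Step 4: cell (1,1)='.' (+4 fires, +3 burnt)
Step 5: cell (1,1)='.' (+4 fires, +4 burnt)
Step 6: cell (1,1)='.' (+4 fires, +4 burnt)
Step 7: cell (1,1)='.' (+3 fires, +4 burnt)
Step 8: cell (1,1)='.' (+2 fires, +3 burnt)
Step 9: cell (1,1)='.' (+0 fires, +2 burnt)
  fire out at step 9

2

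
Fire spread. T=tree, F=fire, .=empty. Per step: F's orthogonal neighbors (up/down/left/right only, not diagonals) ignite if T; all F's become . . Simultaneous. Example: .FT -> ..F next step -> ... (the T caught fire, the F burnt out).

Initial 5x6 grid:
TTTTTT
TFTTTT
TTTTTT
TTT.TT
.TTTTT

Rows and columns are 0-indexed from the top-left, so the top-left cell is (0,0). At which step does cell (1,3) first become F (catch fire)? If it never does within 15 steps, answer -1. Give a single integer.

Step 1: cell (1,3)='T' (+4 fires, +1 burnt)
Step 2: cell (1,3)='F' (+6 fires, +4 burnt)
  -> target ignites at step 2
Step 3: cell (1,3)='.' (+6 fires, +6 burnt)
Step 4: cell (1,3)='.' (+4 fires, +6 burnt)
Step 5: cell (1,3)='.' (+4 fires, +4 burnt)
Step 6: cell (1,3)='.' (+2 fires, +4 burnt)
Step 7: cell (1,3)='.' (+1 fires, +2 burnt)
Step 8: cell (1,3)='.' (+0 fires, +1 burnt)
  fire out at step 8

2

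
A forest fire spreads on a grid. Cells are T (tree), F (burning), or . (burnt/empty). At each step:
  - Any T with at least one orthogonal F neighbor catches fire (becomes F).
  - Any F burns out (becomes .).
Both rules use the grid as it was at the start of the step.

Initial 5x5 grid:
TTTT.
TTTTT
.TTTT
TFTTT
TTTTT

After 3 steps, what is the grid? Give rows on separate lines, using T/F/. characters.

Step 1: 4 trees catch fire, 1 burn out
  TTTT.
  TTTTT
  .FTTT
  F.FTT
  TFTTT
Step 2: 5 trees catch fire, 4 burn out
  TTTT.
  TFTTT
  ..FTT
  ...FT
  F.FTT
Step 3: 6 trees catch fire, 5 burn out
  TFTT.
  F.FTT
  ...FT
  ....F
  ...FT

TFTT.
F.FTT
...FT
....F
...FT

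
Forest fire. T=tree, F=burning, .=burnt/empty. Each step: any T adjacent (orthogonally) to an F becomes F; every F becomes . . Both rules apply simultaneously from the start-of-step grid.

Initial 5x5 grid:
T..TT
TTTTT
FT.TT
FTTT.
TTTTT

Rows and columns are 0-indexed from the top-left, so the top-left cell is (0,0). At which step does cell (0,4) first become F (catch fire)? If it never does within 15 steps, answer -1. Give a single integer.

Step 1: cell (0,4)='T' (+4 fires, +2 burnt)
Step 2: cell (0,4)='T' (+4 fires, +4 burnt)
Step 3: cell (0,4)='T' (+3 fires, +4 burnt)
Step 4: cell (0,4)='T' (+3 fires, +3 burnt)
Step 5: cell (0,4)='T' (+4 fires, +3 burnt)
Step 6: cell (0,4)='F' (+1 fires, +4 burnt)
  -> target ignites at step 6
Step 7: cell (0,4)='.' (+0 fires, +1 burnt)
  fire out at step 7

6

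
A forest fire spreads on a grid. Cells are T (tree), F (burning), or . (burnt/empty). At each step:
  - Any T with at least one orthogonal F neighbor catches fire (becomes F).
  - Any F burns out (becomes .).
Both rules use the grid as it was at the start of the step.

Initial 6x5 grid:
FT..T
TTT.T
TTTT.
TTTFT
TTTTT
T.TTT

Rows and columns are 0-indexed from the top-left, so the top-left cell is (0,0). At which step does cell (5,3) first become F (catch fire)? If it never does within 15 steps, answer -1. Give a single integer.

Step 1: cell (5,3)='T' (+6 fires, +2 burnt)
Step 2: cell (5,3)='F' (+7 fires, +6 burnt)
  -> target ignites at step 2
Step 3: cell (5,3)='.' (+6 fires, +7 burnt)
Step 4: cell (5,3)='.' (+1 fires, +6 burnt)
Step 5: cell (5,3)='.' (+1 fires, +1 burnt)
Step 6: cell (5,3)='.' (+0 fires, +1 burnt)
  fire out at step 6

2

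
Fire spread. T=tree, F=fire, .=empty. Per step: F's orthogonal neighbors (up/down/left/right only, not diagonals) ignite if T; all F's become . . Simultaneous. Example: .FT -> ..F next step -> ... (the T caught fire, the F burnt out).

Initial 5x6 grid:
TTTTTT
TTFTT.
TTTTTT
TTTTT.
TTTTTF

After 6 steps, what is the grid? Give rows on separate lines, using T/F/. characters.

Step 1: 5 trees catch fire, 2 burn out
  TTFTTT
  TF.FT.
  TTFTTT
  TTTTT.
  TTTTF.
Step 2: 9 trees catch fire, 5 burn out
  TF.FTT
  F...F.
  TF.FTT
  TTFTF.
  TTTF..
Step 3: 7 trees catch fire, 9 burn out
  F...FT
  ......
  F...FT
  TF.F..
  TTF...
Step 4: 4 trees catch fire, 7 burn out
  .....F
  ......
  .....F
  F.....
  TF....
Step 5: 1 trees catch fire, 4 burn out
  ......
  ......
  ......
  ......
  F.....
Step 6: 0 trees catch fire, 1 burn out
  ......
  ......
  ......
  ......
  ......

......
......
......
......
......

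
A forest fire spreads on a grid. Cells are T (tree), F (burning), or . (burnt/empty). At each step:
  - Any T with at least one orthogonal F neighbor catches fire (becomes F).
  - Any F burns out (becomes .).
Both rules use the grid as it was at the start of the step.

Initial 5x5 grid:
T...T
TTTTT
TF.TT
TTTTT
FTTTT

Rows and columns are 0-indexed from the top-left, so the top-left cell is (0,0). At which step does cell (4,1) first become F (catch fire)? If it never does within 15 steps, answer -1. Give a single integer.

Step 1: cell (4,1)='F' (+5 fires, +2 burnt)
  -> target ignites at step 1
Step 2: cell (4,1)='.' (+4 fires, +5 burnt)
Step 3: cell (4,1)='.' (+4 fires, +4 burnt)
Step 4: cell (4,1)='.' (+4 fires, +4 burnt)
Step 5: cell (4,1)='.' (+2 fires, +4 burnt)
Step 6: cell (4,1)='.' (+0 fires, +2 burnt)
  fire out at step 6

1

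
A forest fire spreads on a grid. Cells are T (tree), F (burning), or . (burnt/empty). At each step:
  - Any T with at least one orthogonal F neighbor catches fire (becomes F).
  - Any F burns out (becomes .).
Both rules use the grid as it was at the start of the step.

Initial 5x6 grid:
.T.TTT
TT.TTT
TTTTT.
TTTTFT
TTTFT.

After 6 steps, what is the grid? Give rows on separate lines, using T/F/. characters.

Step 1: 5 trees catch fire, 2 burn out
  .T.TTT
  TT.TTT
  TTTTF.
  TTTF.F
  TTF.F.
Step 2: 4 trees catch fire, 5 burn out
  .T.TTT
  TT.TFT
  TTTF..
  TTF...
  TF....
Step 3: 6 trees catch fire, 4 burn out
  .T.TFT
  TT.F.F
  TTF...
  TF....
  F.....
Step 4: 4 trees catch fire, 6 burn out
  .T.F.F
  TT....
  TF....
  F.....
  ......
Step 5: 2 trees catch fire, 4 burn out
  .T....
  TF....
  F.....
  ......
  ......
Step 6: 2 trees catch fire, 2 burn out
  .F....
  F.....
  ......
  ......
  ......

.F....
F.....
......
......
......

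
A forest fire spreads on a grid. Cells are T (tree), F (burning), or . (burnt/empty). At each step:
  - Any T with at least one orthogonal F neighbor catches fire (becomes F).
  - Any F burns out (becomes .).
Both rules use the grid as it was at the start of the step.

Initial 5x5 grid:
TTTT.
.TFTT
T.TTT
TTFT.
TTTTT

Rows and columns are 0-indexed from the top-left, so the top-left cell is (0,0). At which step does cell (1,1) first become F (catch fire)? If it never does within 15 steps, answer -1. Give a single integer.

Step 1: cell (1,1)='F' (+7 fires, +2 burnt)
  -> target ignites at step 1
Step 2: cell (1,1)='.' (+7 fires, +7 burnt)
Step 3: cell (1,1)='.' (+5 fires, +7 burnt)
Step 4: cell (1,1)='.' (+0 fires, +5 burnt)
  fire out at step 4

1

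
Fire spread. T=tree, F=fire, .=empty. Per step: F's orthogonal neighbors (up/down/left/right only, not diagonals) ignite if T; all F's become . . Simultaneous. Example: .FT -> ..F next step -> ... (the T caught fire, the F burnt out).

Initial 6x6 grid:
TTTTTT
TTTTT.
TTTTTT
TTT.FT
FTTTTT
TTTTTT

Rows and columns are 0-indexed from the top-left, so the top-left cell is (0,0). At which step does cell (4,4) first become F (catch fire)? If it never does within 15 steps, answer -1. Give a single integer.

Step 1: cell (4,4)='F' (+6 fires, +2 burnt)
  -> target ignites at step 1
Step 2: cell (4,4)='.' (+10 fires, +6 burnt)
Step 3: cell (4,4)='.' (+9 fires, +10 burnt)
Step 4: cell (4,4)='.' (+5 fires, +9 burnt)
Step 5: cell (4,4)='.' (+2 fires, +5 burnt)
Step 6: cell (4,4)='.' (+0 fires, +2 burnt)
  fire out at step 6

1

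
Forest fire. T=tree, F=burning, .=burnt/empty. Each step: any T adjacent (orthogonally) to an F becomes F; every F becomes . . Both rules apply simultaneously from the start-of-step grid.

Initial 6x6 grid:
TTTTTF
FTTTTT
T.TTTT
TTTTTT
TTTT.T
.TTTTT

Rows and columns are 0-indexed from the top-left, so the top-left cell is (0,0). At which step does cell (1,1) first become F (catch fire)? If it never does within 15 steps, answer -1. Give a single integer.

Step 1: cell (1,1)='F' (+5 fires, +2 burnt)
  -> target ignites at step 1
Step 2: cell (1,1)='.' (+6 fires, +5 burnt)
Step 3: cell (1,1)='.' (+7 fires, +6 burnt)
Step 4: cell (1,1)='.' (+5 fires, +7 burnt)
Step 5: cell (1,1)='.' (+4 fires, +5 burnt)
Step 6: cell (1,1)='.' (+3 fires, +4 burnt)
Step 7: cell (1,1)='.' (+1 fires, +3 burnt)
Step 8: cell (1,1)='.' (+0 fires, +1 burnt)
  fire out at step 8

1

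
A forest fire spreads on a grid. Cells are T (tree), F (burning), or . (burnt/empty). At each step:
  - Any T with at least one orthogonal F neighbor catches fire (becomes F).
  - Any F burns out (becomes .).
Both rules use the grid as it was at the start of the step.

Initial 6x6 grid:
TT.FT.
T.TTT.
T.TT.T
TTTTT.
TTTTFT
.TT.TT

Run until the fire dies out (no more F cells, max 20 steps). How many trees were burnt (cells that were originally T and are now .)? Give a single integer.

Answer: 24

Derivation:
Step 1: +6 fires, +2 burnt (F count now 6)
Step 2: +6 fires, +6 burnt (F count now 6)
Step 3: +4 fires, +6 burnt (F count now 4)
Step 4: +3 fires, +4 burnt (F count now 3)
Step 5: +1 fires, +3 burnt (F count now 1)
Step 6: +1 fires, +1 burnt (F count now 1)
Step 7: +1 fires, +1 burnt (F count now 1)
Step 8: +1 fires, +1 burnt (F count now 1)
Step 9: +1 fires, +1 burnt (F count now 1)
Step 10: +0 fires, +1 burnt (F count now 0)
Fire out after step 10
Initially T: 25, now '.': 35
Total burnt (originally-T cells now '.'): 24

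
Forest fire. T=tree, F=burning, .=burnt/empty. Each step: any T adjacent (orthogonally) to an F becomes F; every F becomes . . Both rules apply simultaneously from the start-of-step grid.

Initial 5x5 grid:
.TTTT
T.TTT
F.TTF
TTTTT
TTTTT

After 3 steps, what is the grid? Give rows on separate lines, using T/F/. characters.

Step 1: 5 trees catch fire, 2 burn out
  .TTTT
  F.TTF
  ..TF.
  FTTTF
  TTTTT
Step 2: 7 trees catch fire, 5 burn out
  .TTTF
  ..TF.
  ..F..
  .FTF.
  FTTTF
Step 3: 5 trees catch fire, 7 burn out
  .TTF.
  ..F..
  .....
  ..F..
  .FTF.

.TTF.
..F..
.....
..F..
.FTF.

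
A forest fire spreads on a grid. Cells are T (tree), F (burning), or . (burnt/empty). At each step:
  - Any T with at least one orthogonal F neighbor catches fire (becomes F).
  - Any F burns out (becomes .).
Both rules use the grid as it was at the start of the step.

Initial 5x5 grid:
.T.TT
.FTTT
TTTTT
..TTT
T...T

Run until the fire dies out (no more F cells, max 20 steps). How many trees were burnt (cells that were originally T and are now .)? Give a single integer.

Answer: 15

Derivation:
Step 1: +3 fires, +1 burnt (F count now 3)
Step 2: +3 fires, +3 burnt (F count now 3)
Step 3: +4 fires, +3 burnt (F count now 4)
Step 4: +3 fires, +4 burnt (F count now 3)
Step 5: +1 fires, +3 burnt (F count now 1)
Step 6: +1 fires, +1 burnt (F count now 1)
Step 7: +0 fires, +1 burnt (F count now 0)
Fire out after step 7
Initially T: 16, now '.': 24
Total burnt (originally-T cells now '.'): 15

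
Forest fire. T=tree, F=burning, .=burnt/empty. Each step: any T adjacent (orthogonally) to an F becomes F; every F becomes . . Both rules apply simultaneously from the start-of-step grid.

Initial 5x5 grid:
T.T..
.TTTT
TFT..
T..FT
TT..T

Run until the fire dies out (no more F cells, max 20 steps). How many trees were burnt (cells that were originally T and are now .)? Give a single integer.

Step 1: +4 fires, +2 burnt (F count now 4)
Step 2: +3 fires, +4 burnt (F count now 3)
Step 3: +3 fires, +3 burnt (F count now 3)
Step 4: +2 fires, +3 burnt (F count now 2)
Step 5: +0 fires, +2 burnt (F count now 0)
Fire out after step 5
Initially T: 13, now '.': 24
Total burnt (originally-T cells now '.'): 12

Answer: 12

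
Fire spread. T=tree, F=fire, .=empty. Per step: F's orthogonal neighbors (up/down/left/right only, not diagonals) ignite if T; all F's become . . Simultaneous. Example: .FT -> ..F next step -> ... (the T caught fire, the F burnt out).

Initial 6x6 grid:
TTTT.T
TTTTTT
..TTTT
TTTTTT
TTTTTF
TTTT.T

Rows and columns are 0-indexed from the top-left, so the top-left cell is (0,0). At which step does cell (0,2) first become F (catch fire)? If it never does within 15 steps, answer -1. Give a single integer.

Step 1: cell (0,2)='T' (+3 fires, +1 burnt)
Step 2: cell (0,2)='T' (+3 fires, +3 burnt)
Step 3: cell (0,2)='T' (+5 fires, +3 burnt)
Step 4: cell (0,2)='T' (+6 fires, +5 burnt)
Step 5: cell (0,2)='T' (+5 fires, +6 burnt)
Step 6: cell (0,2)='T' (+4 fires, +5 burnt)
Step 7: cell (0,2)='F' (+2 fires, +4 burnt)
  -> target ignites at step 7
Step 8: cell (0,2)='.' (+2 fires, +2 burnt)
Step 9: cell (0,2)='.' (+1 fires, +2 burnt)
Step 10: cell (0,2)='.' (+0 fires, +1 burnt)
  fire out at step 10

7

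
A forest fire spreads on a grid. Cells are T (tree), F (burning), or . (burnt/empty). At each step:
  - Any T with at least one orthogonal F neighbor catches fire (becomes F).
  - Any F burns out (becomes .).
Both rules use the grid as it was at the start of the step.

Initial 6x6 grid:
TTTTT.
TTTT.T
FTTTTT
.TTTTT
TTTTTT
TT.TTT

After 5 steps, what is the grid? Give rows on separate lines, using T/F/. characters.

Step 1: 2 trees catch fire, 1 burn out
  TTTTT.
  FTTT.T
  .FTTTT
  .TTTTT
  TTTTTT
  TT.TTT
Step 2: 4 trees catch fire, 2 burn out
  FTTTT.
  .FTT.T
  ..FTTT
  .FTTTT
  TTTTTT
  TT.TTT
Step 3: 5 trees catch fire, 4 burn out
  .FTTT.
  ..FT.T
  ...FTT
  ..FTTT
  TFTTTT
  TT.TTT
Step 4: 7 trees catch fire, 5 burn out
  ..FTT.
  ...F.T
  ....FT
  ...FTT
  F.FTTT
  TF.TTT
Step 5: 5 trees catch fire, 7 burn out
  ...FT.
  .....T
  .....F
  ....FT
  ...FTT
  F..TTT

...FT.
.....T
.....F
....FT
...FTT
F..TTT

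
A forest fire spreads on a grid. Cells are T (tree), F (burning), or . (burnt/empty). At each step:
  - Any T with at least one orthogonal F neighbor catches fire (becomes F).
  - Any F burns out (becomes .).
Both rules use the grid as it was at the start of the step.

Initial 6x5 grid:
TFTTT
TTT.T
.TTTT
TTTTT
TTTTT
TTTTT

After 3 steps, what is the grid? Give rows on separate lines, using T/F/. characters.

Step 1: 3 trees catch fire, 1 burn out
  F.FTT
  TFT.T
  .TTTT
  TTTTT
  TTTTT
  TTTTT
Step 2: 4 trees catch fire, 3 burn out
  ...FT
  F.F.T
  .FTTT
  TTTTT
  TTTTT
  TTTTT
Step 3: 3 trees catch fire, 4 burn out
  ....F
  ....T
  ..FTT
  TFTTT
  TTTTT
  TTTTT

....F
....T
..FTT
TFTTT
TTTTT
TTTTT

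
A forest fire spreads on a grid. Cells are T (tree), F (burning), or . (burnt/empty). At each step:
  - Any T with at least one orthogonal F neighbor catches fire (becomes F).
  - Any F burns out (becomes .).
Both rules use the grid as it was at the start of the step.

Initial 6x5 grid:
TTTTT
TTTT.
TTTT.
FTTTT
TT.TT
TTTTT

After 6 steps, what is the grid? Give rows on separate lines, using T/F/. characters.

Step 1: 3 trees catch fire, 1 burn out
  TTTTT
  TTTT.
  FTTT.
  .FTTT
  FT.TT
  TTTTT
Step 2: 5 trees catch fire, 3 burn out
  TTTTT
  FTTT.
  .FTT.
  ..FTT
  .F.TT
  FTTTT
Step 3: 5 trees catch fire, 5 burn out
  FTTTT
  .FTT.
  ..FT.
  ...FT
  ...TT
  .FTTT
Step 4: 6 trees catch fire, 5 burn out
  .FTTT
  ..FT.
  ...F.
  ....F
  ...FT
  ..FTT
Step 5: 4 trees catch fire, 6 burn out
  ..FTT
  ...F.
  .....
  .....
  ....F
  ...FT
Step 6: 2 trees catch fire, 4 burn out
  ...FT
  .....
  .....
  .....
  .....
  ....F

...FT
.....
.....
.....
.....
....F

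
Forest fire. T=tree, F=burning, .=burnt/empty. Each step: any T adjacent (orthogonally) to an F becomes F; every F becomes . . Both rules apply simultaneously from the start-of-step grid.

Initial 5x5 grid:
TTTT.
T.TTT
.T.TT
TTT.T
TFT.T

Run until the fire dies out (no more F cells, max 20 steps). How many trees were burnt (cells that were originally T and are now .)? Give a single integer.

Answer: 6

Derivation:
Step 1: +3 fires, +1 burnt (F count now 3)
Step 2: +3 fires, +3 burnt (F count now 3)
Step 3: +0 fires, +3 burnt (F count now 0)
Fire out after step 3
Initially T: 18, now '.': 13
Total burnt (originally-T cells now '.'): 6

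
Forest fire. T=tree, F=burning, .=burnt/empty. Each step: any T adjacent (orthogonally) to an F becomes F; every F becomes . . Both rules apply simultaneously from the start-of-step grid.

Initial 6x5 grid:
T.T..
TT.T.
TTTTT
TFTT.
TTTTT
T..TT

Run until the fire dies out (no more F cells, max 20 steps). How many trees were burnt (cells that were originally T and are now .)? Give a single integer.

Step 1: +4 fires, +1 burnt (F count now 4)
Step 2: +6 fires, +4 burnt (F count now 6)
Step 3: +4 fires, +6 burnt (F count now 4)
Step 4: +5 fires, +4 burnt (F count now 5)
Step 5: +1 fires, +5 burnt (F count now 1)
Step 6: +0 fires, +1 burnt (F count now 0)
Fire out after step 6
Initially T: 21, now '.': 29
Total burnt (originally-T cells now '.'): 20

Answer: 20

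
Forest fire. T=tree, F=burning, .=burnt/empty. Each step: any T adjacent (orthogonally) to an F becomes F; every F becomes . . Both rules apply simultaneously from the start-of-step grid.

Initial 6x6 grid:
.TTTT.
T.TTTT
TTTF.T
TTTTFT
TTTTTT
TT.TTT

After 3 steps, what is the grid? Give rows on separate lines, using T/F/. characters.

Step 1: 5 trees catch fire, 2 burn out
  .TTTT.
  T.TFTT
  TTF..T
  TTTF.F
  TTTTFT
  TT.TTT
Step 2: 9 trees catch fire, 5 burn out
  .TTFT.
  T.F.FT
  TF...F
  TTF...
  TTTF.F
  TT.TFT
Step 3: 8 trees catch fire, 9 burn out
  .TF.F.
  T....F
  F.....
  TF....
  TTF...
  TT.F.F

.TF.F.
T....F
F.....
TF....
TTF...
TT.F.F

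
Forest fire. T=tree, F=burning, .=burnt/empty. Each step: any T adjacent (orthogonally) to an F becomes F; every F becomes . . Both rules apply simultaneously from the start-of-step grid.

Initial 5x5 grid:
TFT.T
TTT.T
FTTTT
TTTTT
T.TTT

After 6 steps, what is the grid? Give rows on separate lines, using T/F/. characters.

Step 1: 6 trees catch fire, 2 burn out
  F.F.T
  FFT.T
  .FTTT
  FTTTT
  T.TTT
Step 2: 4 trees catch fire, 6 burn out
  ....T
  ..F.T
  ..FTT
  .FTTT
  F.TTT
Step 3: 2 trees catch fire, 4 burn out
  ....T
  ....T
  ...FT
  ..FTT
  ..TTT
Step 4: 3 trees catch fire, 2 burn out
  ....T
  ....T
  ....F
  ...FT
  ..FTT
Step 5: 3 trees catch fire, 3 burn out
  ....T
  ....F
  .....
  ....F
  ...FT
Step 6: 2 trees catch fire, 3 burn out
  ....F
  .....
  .....
  .....
  ....F

....F
.....
.....
.....
....F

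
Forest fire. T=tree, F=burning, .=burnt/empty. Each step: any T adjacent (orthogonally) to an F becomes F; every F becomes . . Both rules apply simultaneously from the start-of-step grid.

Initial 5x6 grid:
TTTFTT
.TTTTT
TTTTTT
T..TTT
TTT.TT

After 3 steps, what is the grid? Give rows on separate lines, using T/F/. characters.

Step 1: 3 trees catch fire, 1 burn out
  TTF.FT
  .TTFTT
  TTTTTT
  T..TTT
  TTT.TT
Step 2: 5 trees catch fire, 3 burn out
  TF...F
  .TF.FT
  TTTFTT
  T..TTT
  TTT.TT
Step 3: 6 trees catch fire, 5 burn out
  F.....
  .F...F
  TTF.FT
  T..FTT
  TTT.TT

F.....
.F...F
TTF.FT
T..FTT
TTT.TT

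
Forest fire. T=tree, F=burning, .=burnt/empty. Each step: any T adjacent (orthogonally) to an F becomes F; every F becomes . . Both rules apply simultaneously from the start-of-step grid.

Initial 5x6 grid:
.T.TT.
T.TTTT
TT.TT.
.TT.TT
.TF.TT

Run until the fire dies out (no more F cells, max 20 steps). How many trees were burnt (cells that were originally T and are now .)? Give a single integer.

Step 1: +2 fires, +1 burnt (F count now 2)
Step 2: +1 fires, +2 burnt (F count now 1)
Step 3: +1 fires, +1 burnt (F count now 1)
Step 4: +1 fires, +1 burnt (F count now 1)
Step 5: +1 fires, +1 burnt (F count now 1)
Step 6: +0 fires, +1 burnt (F count now 0)
Fire out after step 6
Initially T: 19, now '.': 17
Total burnt (originally-T cells now '.'): 6

Answer: 6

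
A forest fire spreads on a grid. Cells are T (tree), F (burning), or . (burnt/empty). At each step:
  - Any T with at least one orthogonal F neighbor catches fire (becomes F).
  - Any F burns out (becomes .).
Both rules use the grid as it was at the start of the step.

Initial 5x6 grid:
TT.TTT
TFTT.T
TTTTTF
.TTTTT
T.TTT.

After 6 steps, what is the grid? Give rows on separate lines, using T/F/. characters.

Step 1: 7 trees catch fire, 2 burn out
  TF.TTT
  F.FT.F
  TFTTF.
  .TTTTF
  T.TTT.
Step 2: 8 trees catch fire, 7 burn out
  F..TTF
  ...F..
  F.FF..
  .FTTF.
  T.TTT.
Step 3: 5 trees catch fire, 8 burn out
  ...FF.
  ......
  ......
  ..FF..
  T.TTF.
Step 4: 2 trees catch fire, 5 burn out
  ......
  ......
  ......
  ......
  T.FF..
Step 5: 0 trees catch fire, 2 burn out
  ......
  ......
  ......
  ......
  T.....
Step 6: 0 trees catch fire, 0 burn out
  ......
  ......
  ......
  ......
  T.....

......
......
......
......
T.....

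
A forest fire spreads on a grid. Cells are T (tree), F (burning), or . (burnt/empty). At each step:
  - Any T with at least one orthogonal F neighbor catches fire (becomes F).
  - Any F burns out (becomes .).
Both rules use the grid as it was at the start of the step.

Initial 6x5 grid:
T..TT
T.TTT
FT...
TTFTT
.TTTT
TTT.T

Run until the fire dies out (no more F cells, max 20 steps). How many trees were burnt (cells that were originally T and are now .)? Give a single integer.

Step 1: +6 fires, +2 burnt (F count now 6)
Step 2: +5 fires, +6 burnt (F count now 5)
Step 3: +2 fires, +5 burnt (F count now 2)
Step 4: +2 fires, +2 burnt (F count now 2)
Step 5: +0 fires, +2 burnt (F count now 0)
Fire out after step 5
Initially T: 20, now '.': 25
Total burnt (originally-T cells now '.'): 15

Answer: 15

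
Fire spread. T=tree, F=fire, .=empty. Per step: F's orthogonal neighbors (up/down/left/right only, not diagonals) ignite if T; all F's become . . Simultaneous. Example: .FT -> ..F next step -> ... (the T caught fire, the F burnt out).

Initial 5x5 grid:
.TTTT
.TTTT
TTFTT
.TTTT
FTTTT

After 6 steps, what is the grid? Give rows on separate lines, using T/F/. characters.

Step 1: 5 trees catch fire, 2 burn out
  .TTTT
  .TFTT
  TF.FT
  .TFTT
  .FTTT
Step 2: 8 trees catch fire, 5 burn out
  .TFTT
  .F.FT
  F...F
  .F.FT
  ..FTT
Step 3: 5 trees catch fire, 8 burn out
  .F.FT
  ....F
  .....
  ....F
  ...FT
Step 4: 2 trees catch fire, 5 burn out
  ....F
  .....
  .....
  .....
  ....F
Step 5: 0 trees catch fire, 2 burn out
  .....
  .....
  .....
  .....
  .....
Step 6: 0 trees catch fire, 0 burn out
  .....
  .....
  .....
  .....
  .....

.....
.....
.....
.....
.....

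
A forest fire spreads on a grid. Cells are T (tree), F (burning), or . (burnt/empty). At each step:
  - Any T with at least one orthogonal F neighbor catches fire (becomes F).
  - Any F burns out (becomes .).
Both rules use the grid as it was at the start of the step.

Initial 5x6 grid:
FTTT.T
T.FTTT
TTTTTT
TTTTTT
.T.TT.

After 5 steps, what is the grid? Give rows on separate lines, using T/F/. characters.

Step 1: 5 trees catch fire, 2 burn out
  .FFT.T
  F..FTT
  TTFTTT
  TTTTTT
  .T.TT.
Step 2: 6 trees catch fire, 5 burn out
  ...F.T
  ....FT
  FF.FTT
  TTFTTT
  .T.TT.
Step 3: 5 trees catch fire, 6 burn out
  .....T
  .....F
  ....FT
  FF.FTT
  .T.TT.
Step 4: 5 trees catch fire, 5 burn out
  .....F
  ......
  .....F
  ....FT
  .F.FT.
Step 5: 2 trees catch fire, 5 burn out
  ......
  ......
  ......
  .....F
  ....F.

......
......
......
.....F
....F.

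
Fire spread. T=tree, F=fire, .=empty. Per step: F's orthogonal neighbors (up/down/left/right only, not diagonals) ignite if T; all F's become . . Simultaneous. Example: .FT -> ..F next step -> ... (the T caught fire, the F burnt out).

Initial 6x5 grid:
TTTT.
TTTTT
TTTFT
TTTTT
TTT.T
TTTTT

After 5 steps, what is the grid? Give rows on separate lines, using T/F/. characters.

Step 1: 4 trees catch fire, 1 burn out
  TTTT.
  TTTFT
  TTF.F
  TTTFT
  TTT.T
  TTTTT
Step 2: 6 trees catch fire, 4 burn out
  TTTF.
  TTF.F
  TF...
  TTF.F
  TTT.T
  TTTTT
Step 3: 6 trees catch fire, 6 burn out
  TTF..
  TF...
  F....
  TF...
  TTF.F
  TTTTT
Step 4: 6 trees catch fire, 6 burn out
  TF...
  F....
  .....
  F....
  TF...
  TTFTF
Step 5: 4 trees catch fire, 6 burn out
  F....
  .....
  .....
  .....
  F....
  TF.F.

F....
.....
.....
.....
F....
TF.F.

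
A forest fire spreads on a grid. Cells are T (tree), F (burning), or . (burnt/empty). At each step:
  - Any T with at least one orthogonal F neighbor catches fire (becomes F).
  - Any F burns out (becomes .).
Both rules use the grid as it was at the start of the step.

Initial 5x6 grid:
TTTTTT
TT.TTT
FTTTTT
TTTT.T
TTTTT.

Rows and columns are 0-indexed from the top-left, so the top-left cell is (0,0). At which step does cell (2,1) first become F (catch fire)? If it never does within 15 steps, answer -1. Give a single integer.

Step 1: cell (2,1)='F' (+3 fires, +1 burnt)
  -> target ignites at step 1
Step 2: cell (2,1)='.' (+5 fires, +3 burnt)
Step 3: cell (2,1)='.' (+4 fires, +5 burnt)
Step 4: cell (2,1)='.' (+5 fires, +4 burnt)
Step 5: cell (2,1)='.' (+4 fires, +5 burnt)
Step 6: cell (2,1)='.' (+4 fires, +4 burnt)
Step 7: cell (2,1)='.' (+1 fires, +4 burnt)
Step 8: cell (2,1)='.' (+0 fires, +1 burnt)
  fire out at step 8

1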